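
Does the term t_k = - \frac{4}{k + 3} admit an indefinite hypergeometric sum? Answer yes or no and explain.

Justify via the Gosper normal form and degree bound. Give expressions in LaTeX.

No; the coefficient equations for f are inconsistent.

Ratio r(k) = (k + 3)/(k + 4).
Factor: A=k + 3; B=k + 4; C=1.
Solve (k + 3)·f(k+1) − (k + 3)·f(k) = 1.
d = 0 from the (1,1,0) case.
Put f(k) = c0: A·f(k+1) − B(k−1)·f(k) − C = -1; need -1 = 0 — inconsistent ⇒ no f, not summable.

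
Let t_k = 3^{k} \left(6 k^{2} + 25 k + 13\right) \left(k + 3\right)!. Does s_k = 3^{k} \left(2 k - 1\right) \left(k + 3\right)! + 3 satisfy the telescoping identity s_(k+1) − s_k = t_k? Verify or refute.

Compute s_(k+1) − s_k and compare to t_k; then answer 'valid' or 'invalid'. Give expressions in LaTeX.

Valid: the claim telescopes to t_k.

s_(k+1) = 3**(k + 1)*(2*k + 1)*factorial(k + 4) + 3
s_(k+1) − s_k = 3**k*(6*k**2 + 25*k + 13)*factorial(k + 3)
(s_(k+1) − s_k) − t_k = 0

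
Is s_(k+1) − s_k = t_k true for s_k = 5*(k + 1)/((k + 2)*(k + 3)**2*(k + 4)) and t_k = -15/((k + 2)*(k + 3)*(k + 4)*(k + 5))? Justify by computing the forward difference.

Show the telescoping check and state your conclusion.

s_(k+1) = 5*(k + 2)/((k + 3)*(k + 4)**2*(k + 5))
s_(k+1) − s_k = 5*(-(k + 1)*(k + 4)*(k + 5) + (k + 2)**2*(k + 3))/((k + 2)*(k + 3)**2*(k + 4)**2*(k + 5))
(s_(k+1) − s_k) − t_k = 20*(2*k + 7)/(k**6 + 21*k**5 + 181*k**4 + 819*k**3 + 2050*k**2 + 2688*k + 1440)

Invalid: residual 20*(2*k + 7)/(k**6 + 21*k**5 + 181*k**4 + 819*k**3 + 2050*k**2 + 2688*k + 1440) ≠ 0.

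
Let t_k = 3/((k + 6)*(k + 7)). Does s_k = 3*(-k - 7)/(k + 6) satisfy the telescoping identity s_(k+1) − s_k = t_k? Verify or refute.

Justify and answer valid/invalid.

s_(k+1) = 3*(-k - 8)/(k + 7)
s_(k+1) − s_k = 3/(k**2 + 13*k + 42)
(s_(k+1) − s_k) − t_k = 0

Valid — Δs_k = t_k.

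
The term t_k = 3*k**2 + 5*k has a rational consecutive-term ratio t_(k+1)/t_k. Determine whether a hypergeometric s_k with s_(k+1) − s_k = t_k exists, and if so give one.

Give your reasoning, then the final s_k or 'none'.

s_k = k*(k**2 + k - 2)

Compute t_(k+1)/t_k: get (3*k**2 + 11*k + 8)/(k*(3*k + 5)).
So A=1 and B=1, with C=k**2 + 5*k/3.
f must satisfy (1)·f(k+1) − (1)·f(k) = k**2 + 5*k/3.
deg f ≤ 3 (via 0,0,2).
Coefficient equations give f(k) = k*(k - 1)*(k + 2)/3.
Then R = B(k−1)f/C = (k - 1)*(k + 2)/(3*k + 5), so s_k = R(k)·t_k = k*(k**2 + k - 2).
Check: Δs_k = k*(3*k + 5). ✓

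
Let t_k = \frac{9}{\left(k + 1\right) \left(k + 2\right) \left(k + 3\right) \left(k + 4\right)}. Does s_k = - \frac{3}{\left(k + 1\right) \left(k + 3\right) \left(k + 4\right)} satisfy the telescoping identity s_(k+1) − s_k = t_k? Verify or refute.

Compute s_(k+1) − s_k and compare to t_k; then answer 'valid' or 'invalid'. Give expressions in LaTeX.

s_(k+1) = -3/((k + 2)*(k + 4)*(k + 5))
s_(k+1) − s_k = 3*(3*k + 7)/(k**5 + 15*k**4 + 85*k**3 + 225*k**2 + 274*k + 120)
(s_(k+1) − s_k) − t_k = -24/(k**5 + 15*k**4 + 85*k**3 + 225*k**2 + 274*k + 120)

Invalid: residual - \frac{24}{k^{5} + 15 k^{4} + 85 k^{3} + 225 k^{2} + 274 k + 120} ≠ 0.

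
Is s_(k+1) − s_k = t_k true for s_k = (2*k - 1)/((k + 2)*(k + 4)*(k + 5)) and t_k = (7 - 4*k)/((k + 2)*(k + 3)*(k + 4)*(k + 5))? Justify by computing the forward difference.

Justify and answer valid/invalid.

Invalid: residual 4*(3*k - 4)/(k**5 + 20*k**4 + 155*k**3 + 580*k**2 + 1044*k + 720) ≠ 0.

s_(k+1) = (2*k + 1)/((k + 3)*(k + 5)*(k + 6))
s_(k+1) − s_k = (-4*k**2 - 5*k + 26)/(k**5 + 20*k**4 + 155*k**3 + 580*k**2 + 1044*k + 720)
(s_(k+1) − s_k) − t_k = 4*(3*k - 4)/(k**5 + 20*k**4 + 155*k**3 + 580*k**2 + 1044*k + 720)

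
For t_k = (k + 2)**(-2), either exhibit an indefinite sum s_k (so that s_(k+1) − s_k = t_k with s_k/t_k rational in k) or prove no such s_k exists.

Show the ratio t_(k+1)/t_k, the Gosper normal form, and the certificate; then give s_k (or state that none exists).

none — t_k is not Gosper-summable

t_(k+1)/t_k = (k + 2)**2/(k + 3)**2.
Take A(k)=k**2 + 4*k + 4, B(k)=k**2 + 6*k + 9, C(k)=1.
Solve (k**2 + 4*k + 4)·f(k+1) − (k**2 + 4*k + 4)·f(k) = 1.
deg f ≤ 0 (via 2,2,0).
Generic f = c0 gives residual -1; -1 = 0 cannot hold, so t_k is not Gosper-summable.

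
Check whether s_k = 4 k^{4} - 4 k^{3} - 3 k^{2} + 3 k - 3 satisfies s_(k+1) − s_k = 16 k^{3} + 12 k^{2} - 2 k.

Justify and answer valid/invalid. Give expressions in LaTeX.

Valid — Δs_k = t_k.

s_(k+1) = 4*k**4 + 12*k**3 + 9*k**2 + k - 3
s_(k+1) − s_k = 2*k*(8*k**2 + 6*k - 1)
(s_(k+1) − s_k) − t_k = 0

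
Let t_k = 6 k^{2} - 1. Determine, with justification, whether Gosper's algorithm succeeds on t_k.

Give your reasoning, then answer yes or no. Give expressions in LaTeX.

Yes. s_k = k^{2} \left(2 k - 3\right).

Compute t_(k+1)/t_k: get (6*(k + 1)**2 - 1)/(6*k**2 - 1).
Take A(k)=1, B(k)=1, C(k)=k**2 - 1/6.
Need (1)·f(k+1) − (1)·f(k) = k**2 - 1/6.
Bound: deg f ≤ 3.
Solving with deg f ≤ 3: f(k) = k**2*(2*k - 3)/6.
Certificate R = B(k−1)f/C = k**2*(2*k - 3)/(6*k**2 - 1) gives s_k = k**2*(2*k - 3).
s_(k+1) − s_k = 6*k**2 - 1 = t_k.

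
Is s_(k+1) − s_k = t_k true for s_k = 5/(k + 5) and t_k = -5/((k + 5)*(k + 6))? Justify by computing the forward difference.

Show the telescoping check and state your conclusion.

s_(k+1) = 5/(k + 6)
s_(k+1) − s_k = -5/((k + 5)*(k + 6))
(s_(k+1) − s_k) − t_k = 0

valid (s_(k+1) − s_k reduces to t_k)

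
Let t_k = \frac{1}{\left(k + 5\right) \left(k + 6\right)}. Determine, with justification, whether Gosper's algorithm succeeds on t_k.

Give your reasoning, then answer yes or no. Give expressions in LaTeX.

Compute t_(k+1)/t_k: get (k + 5)/(k + 7).
Take A(k)=k + 5, B(k)=k + 7, C(k)=1.
Set up (k + 5)·f(k+1) − (k + 6)·f(k) − (1) = 0.
d = 1 from the (1,1,0) case.
Match coefficients ⇒ f(k) = k/5.
So s_k = (B(k−1)f/C)·t_k = (k*(k + 6)/5)·t_k = k/(5*(k + 5)).
Verify: 1/(k**2 + 11*k + 30) matches t_k.

Yes. s_k = \frac{k}{5 \left(k + 5\right)}.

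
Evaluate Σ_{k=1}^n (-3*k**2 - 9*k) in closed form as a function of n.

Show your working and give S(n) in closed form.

r(k) = (k**2 + 5*k + 4)/(k*(k + 3)) after simplifying.
Factor: A=1; B=1; C=k**2 + 3*k.
f must satisfy (1)·f(k+1) − (1)·f(k) = k**2 + 3*k.
deg f ≤ 3 (via 0,0,2).
Solve for f: f(k) = k*(k - 1)*(k + 4)/3 (degree 3 ≤ 3).
Then R = B(k−1)f/C = (k - 1)*(k + 4)/(3*(k + 3)), so s_k = R(k)·t_k = k*(-k**2 - 3*k + 4).
Verify: 3*k*(-k - 3) matches t_k.
Telescope: S(n) = s_(n+1) − s_(1) = n*(-n**2 - 6*n - 5) − (0) = n*(-n**2 - 6*n - 5).

S(n) = n*(-n**2 - 6*n - 5)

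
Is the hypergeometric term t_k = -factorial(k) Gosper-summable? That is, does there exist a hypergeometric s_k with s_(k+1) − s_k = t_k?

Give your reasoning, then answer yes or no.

No — t_k has no hypergeometric antidifference.

t_(k+1)/t_k = k + 1.
Factor: A=k + 1; B=1; C=1.
Set up (k + 1)·f(k+1) − (1)·f(k) − (1) = 0.
deg f ≤ -1 (via 1,0,0).
deg f ≤ -1 is impossible — no certificate.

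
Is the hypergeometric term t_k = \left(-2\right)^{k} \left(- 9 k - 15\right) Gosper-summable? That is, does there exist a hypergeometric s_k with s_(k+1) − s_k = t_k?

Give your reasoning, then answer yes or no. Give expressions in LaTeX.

Step 1: r(k) = 2*(-3*k - 8)/(3*k + 5).
Factor: A=-2; B=1; C=k + 5/3.
Key eq: (-2)·f(k+1) = (1)·f(k) + (k + 5/3).
deg f ≤ 1 (via 0,0,1).
Coefficient equations give f(k) = -(k + 1)/3.
Get s_k = R·t_k = 3*(-2)**k*(k + 1) with R(k) = B(k−1)f(k)/C(k) = -(k + 1)/(3*k + 5).
Δs = (-2)**k*(-9*k - 15), as required.

Yes. s_k = 3 \left(-2\right)^{k} \left(k + 1\right).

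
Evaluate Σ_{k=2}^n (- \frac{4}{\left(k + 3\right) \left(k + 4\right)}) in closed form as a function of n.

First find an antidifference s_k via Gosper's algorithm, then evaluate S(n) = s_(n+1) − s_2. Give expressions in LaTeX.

S(n) = \frac{4 \left(1 - n\right)}{5 \left(n + 4\right)}

The ratio is (k + 3)/(k + 5).
A = k + 3, B = k + 5, C = 1.
Need (k + 3)·f(k+1) − (k + 4)·f(k) = 1.
d = 1 from the (1,1,0) case.
Coefficient equations give f(k) = k/3.
So s_k = (B(k−1)f/C)·t_k = (k*(k + 4)/3)·t_k = -4*k/(3*k + 9).
Verify: -4/(k**2 + 7*k + 12) matches t_k.
Evaluate: s_(n+1) = 4*(-n - 1)/(3*(n + 4)); subtract s_(2) = -8/15 ⇒ S(n) = 4*(1 - n)/(5*(n + 4)).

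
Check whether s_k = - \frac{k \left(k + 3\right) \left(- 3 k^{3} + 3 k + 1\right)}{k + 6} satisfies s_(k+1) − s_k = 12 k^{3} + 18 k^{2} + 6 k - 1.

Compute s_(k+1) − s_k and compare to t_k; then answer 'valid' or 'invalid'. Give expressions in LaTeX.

s_(k+1) = -(k + 1)*(k + 4)*(3*k - 3*(k + 1)**3 + 4)/(k + 7)
s_(k+1) − s_k = (12*k**5 + 147*k**4 + 474*k**3 + 482*k**2 + 131*k - 24)/(k**2 + 13*k + 42)
(s_(k+1) − s_k) − t_k = 9*(-3*k**4 - 30*k**3 - 39*k**2 - 12*k + 2)/(k**2 + 13*k + 42)

Invalid: residual \frac{9 \left(- 3 k^{4} - 30 k^{3} - 39 k^{2} - 12 k + 2\right)}{k^{2} + 13 k + 42} ≠ 0.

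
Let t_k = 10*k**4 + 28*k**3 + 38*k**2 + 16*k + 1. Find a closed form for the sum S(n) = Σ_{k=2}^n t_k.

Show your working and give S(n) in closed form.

S(n) = 2*n**5 + 12*n**4 + 30*n**3 + 34*n**2 + 15*n - 93

t_(k+1)/t_k = (10*k**4 + 68*k**3 + 182*k**2 + 216*k + 93)/(10*k**4 + 28*k**3 + 38*k**2 + 16*k + 1).
Gosper form: A/B · C(k+1)/C(k) with A=1, B=1, C=k**4 + 14*k**3/5 + 19*k**2/5 + 8*k/5 + 1/10.
Key eq: (1)·f(k+1) = (1)·f(k) + (k**4 + 14*k**3/5 + 19*k**2/5 + 8*k/5 + 1/10).
d = 5 from the (0,0,4) case.
A polynomial solution: f(k) = k*(2*k**4 + 2*k**3 + 2*k**2 - 4*k - 1)/10.
Certificate R = B(k−1)f/C = k*(2*k**4 + 2*k**3 + 2*k**2 - 4*k - 1)/(10*k**4 + 28*k**3 + 38*k**2 + 16*k + 1) gives s_k = k*(2*k**4 + 2*k**3 + 2*k**2 - 4*k - 1).
Verify: 10*k**4 + 28*k**3 + 38*k**2 + 16*k + 1 matches t_k.
s_(n+1) = 2*n**5 + 12*n**4 + 30*n**3 + 34*n**2 + 15*n + 1 and s_(2) = 94, so S(n) = 2*n**5 + 12*n**4 + 30*n**3 + 34*n**2 + 15*n - 93.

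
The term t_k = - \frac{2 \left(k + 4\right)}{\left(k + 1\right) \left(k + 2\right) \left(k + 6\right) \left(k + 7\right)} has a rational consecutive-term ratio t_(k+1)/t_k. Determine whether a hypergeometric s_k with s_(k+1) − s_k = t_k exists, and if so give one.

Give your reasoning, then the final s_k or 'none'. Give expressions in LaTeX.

The ratio is (k + 1)*(k + 5)*(k + 6)/((k + 3)*(k + 4)*(k + 8)).
Take A(k)=k + 1, B(k)=k + 8, C(k)=k**4 + 16*k**3 + 95*k**2 + 248*k + 240.
Key eq: (k + 1)·f(k+1) = (k + 7)·f(k) + (k**4 + 16*k**3 + 95*k**2 + 248*k + 240).
deg f ≤ 6 (via 1,1,4).
A polynomial solution: f(k) = k*(k + 2)*(k + 3)*(k + 4)*(k + 5)*(k + 7)/12.
R(k) = B(k−1)·f(k)/C(k) = k*(k + 2)*(k + 7)**2/(12*(k + 4)); s_k = R·t_k = k*(-k - 7)/(6*(k**2 + 7*k + 6)).
Verify: 2*(-k - 4)/(k**4 + 16*k**3 + 83*k**2 + 152*k + 84) matches t_k.

s_k = \frac{k \left(- k - 7\right)}{6 \left(k^{2} + 7 k + 6\right)}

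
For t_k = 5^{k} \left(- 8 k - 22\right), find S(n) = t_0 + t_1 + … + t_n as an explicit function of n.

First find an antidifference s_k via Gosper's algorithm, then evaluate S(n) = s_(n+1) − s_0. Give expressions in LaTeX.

The ratio is 5*(4*k + 15)/(4*k + 11).
A = 5, B = 1, C = k + 11/4.
Key eq: (5)·f(k+1) = (1)·f(k) + (k + 11/4).
From deg A=0, deg B=0, deg C=1: d=1.
Coefficient equations give f(k) = (2*k + 3)/8.
Get s_k = R·t_k = 5**k*(-2*k - 3) with R(k) = B(k−1)f(k)/C(k) = (2*k + 3)/(2*(4*k + 11)).
s_(k+1) − s_k = 5**k*(-8*k - 22) = t_k.
Σ_(k=0)^n t_k = s_(n+1) − s_(0) = (5**(n + 1)*(-2*n - 5)) − (-3), i.e. -10*5**n*n - 25*5**n + 3.

S(n) = - 10 \cdot 5^{n} n - 25 \cdot 5^{n} + 3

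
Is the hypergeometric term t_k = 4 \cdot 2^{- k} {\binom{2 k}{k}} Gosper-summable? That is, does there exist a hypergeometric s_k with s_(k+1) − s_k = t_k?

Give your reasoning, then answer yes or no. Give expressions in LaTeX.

The ratio is (2*k + 1)/(k + 1).
Factor: A=2*k + 1; B=k + 1; C=1.
Key eq: (2*k + 1)·f(k+1) = (k)·f(k) + (1).
Degrees (1,1,0) ⇒ d ≤ -1.
Bound -1 < 0, so the key equation has no polynomial solution.

No. Not Gosper-summable.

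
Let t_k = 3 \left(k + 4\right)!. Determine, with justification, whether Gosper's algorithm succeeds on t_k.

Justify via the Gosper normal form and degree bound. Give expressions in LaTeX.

No — t_k has no hypergeometric antidifference.

t_(k+1)/t_k = k + 5.
Take A(k)=k + 5, B(k)=1, C(k)=1.
Need (k + 5)·f(k+1) − (1)·f(k) = 1.
d = -1 from the (1,0,0) case.
d = -1 < 0 ⇒ no nonzero polynomial f; not summable.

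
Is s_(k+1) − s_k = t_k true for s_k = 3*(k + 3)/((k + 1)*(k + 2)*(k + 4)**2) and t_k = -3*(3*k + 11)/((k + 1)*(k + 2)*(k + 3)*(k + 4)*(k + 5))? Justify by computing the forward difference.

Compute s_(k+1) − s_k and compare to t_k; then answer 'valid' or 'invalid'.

Invalid: residual 3*(4*k**2 + 31*k + 59)/(k**7 + 24*k**6 + 240*k**5 + 1290*k**4 + 3999*k**3 + 7086*k**2 + 6560*k + 2400) ≠ 0.

s_(k+1) = 3*(k + 4)/((k + 2)*(k + 3)*(k + 5)**2)
s_(k+1) − s_k = 3*((k + 1)*(k + 4)**3 - (k + 3)**2*(k + 5)**2)/((k + 1)*(k + 2)*(k + 3)*(k + 4)**2*(k + 5)**2)
(s_(k+1) − s_k) − t_k = 3*(4*k**2 + 31*k + 59)/(k**7 + 24*k**6 + 240*k**5 + 1290*k**4 + 3999*k**3 + 7086*k**2 + 6560*k + 2400)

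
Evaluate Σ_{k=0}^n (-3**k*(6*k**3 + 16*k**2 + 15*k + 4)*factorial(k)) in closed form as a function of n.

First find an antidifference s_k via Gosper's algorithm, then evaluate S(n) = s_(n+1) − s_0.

S(n) = -6*3**n*n**3*factorial(n) - 18*3**n*n**2*factorial(n) - 15*3**n*n*factorial(n) - 3*3**n*factorial(n) - 1

The ratio is 3*(6*k**4 + 40*k**3 + 99*k**2 + 106*k + 41)/(6*k**3 + 16*k**2 + 15*k + 4).
So A=3*k + 3 and B=1, with C=k**3 + 8*k**2/3 + 5*k/2 + 2/3.
Set up (3*k + 3)·f(k+1) − (1)·f(k) − (k**3 + 8*k**2/3 + 5*k/2 + 2/3) = 0.
Bound: deg f ≤ 2.
Solving with deg f ≤ 2: f(k) = (2*k**2 - 1)/6.
Get s_k = R·t_k = -3**k*(2*k**2 - 1)*factorial(k) with R(k) = B(k−1)f(k)/C(k) = (2*k**2 - 1)/(6*k**3 + 16*k**2 + 15*k + 4).
Δs = -3**k*(6*k**3 + 16*k**2 + 15*k + 4)*factorial(k), as required.
Σ_(k=0)^n t_k = s_(n+1) − s_(0) = (-3**(n + 1)*(2*n**2 + 4*n + 1)*factorial(n + 1)) − (1), i.e. -6*3**n*n**3*factorial(n) - 18*3**n*n**2*factorial(n) - 15*3**n*n*factorial(n) - 3*3**n*factorial(n) - 1.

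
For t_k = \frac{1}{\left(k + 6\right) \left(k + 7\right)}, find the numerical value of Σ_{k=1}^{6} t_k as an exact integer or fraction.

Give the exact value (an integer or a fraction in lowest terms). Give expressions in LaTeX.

Σ = 6/91

Compute t_(k+1)/t_k: get (k + 6)/(k + 8).
So A=k + 6 and B=k + 8, with C=1.
Solve (k + 6)·f(k+1) − (k + 7)·f(k) = 1.
deg f ≤ 1 (via 1,1,0).
A polynomial solution: f(k) = k/6.
Certificate R = B(k−1)f/C = k*(k + 7)/6 gives s_k = k/(6*(k + 6)).
s_(k+1) − s_k = 1/(k**2 + 13*k + 42) = t_k.
Σ_(k=1)^(6) t_k = s_(7) − s_(1) = 7/78 − (1/42) = 6/91.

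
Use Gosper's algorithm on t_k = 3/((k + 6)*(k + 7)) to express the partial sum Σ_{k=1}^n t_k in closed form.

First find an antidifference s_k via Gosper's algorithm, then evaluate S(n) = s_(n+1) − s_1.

Step 1: r(k) = (k + 6)/(k + 8).
Normal form (A,B,C) = (k + 6, k + 8, 1).
f must satisfy (k + 6)·f(k+1) − (k + 7)·f(k) = 1.
Degrees (1,1,0) ⇒ d ≤ 1.
Match coefficients ⇒ f(k) = k/6.
So s_k = (B(k−1)f/C)·t_k = (k*(k + 7)/6)·t_k = k/(2*(k + 6)).
s_(k+1) − s_k = 3/(k**2 + 13*k + 42) = t_k.
Σ_(k=1)^n t_k = s_(n+1) − s_(1) = ((n + 1)/(2*(n + 7))) − (1/14), i.e. 3*n/(7*(n + 7)).

S(n) = 3*n/(7*(n + 7))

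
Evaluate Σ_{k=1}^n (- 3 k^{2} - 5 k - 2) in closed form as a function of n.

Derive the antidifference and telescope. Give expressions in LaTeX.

S(n) = n \left(- n^{2} - 4 n - 5\right)

t_(k+1)/t_k = (3*k**2 + 11*k + 10)/(3*k**2 + 5*k + 2).
Normal form (A,B,C) = (1, 1, k**2 + 5*k/3 + 2/3).
f must satisfy (1)·f(k+1) − (1)·f(k) = k**2 + 5*k/3 + 2/3.
Bound: deg f ≤ 3.
A polynomial solution: f(k) = k**2*(k + 1)/3.
R(k) = B(k−1)·f(k)/C(k) = k**2/(3*k + 2); s_k = R·t_k = k**2*(-k - 1).
Δs = -3*k**2 - 5*k - 2, as required.
Telescope: S(n) = s_(n+1) − s_(1) = -n**3 - 4*n**2 - 5*n - 2 − (-2) = n*(-n**2 - 4*n - 5).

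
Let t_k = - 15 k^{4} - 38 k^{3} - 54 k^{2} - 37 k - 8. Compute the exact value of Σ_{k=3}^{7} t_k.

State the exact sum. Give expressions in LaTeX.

The ratio is (15*k**4 + 98*k**3 + 258*k**2 + 319*k + 152)/(15*k**4 + 38*k**3 + 54*k**2 + 37*k + 8).
Gosper form: A/B · C(k+1)/C(k) with A=1, B=1, C=k**4 + 38*k**3/15 + 18*k**2/5 + 37*k/15 + 8/15.
f must satisfy (1)·f(k+1) − (1)·f(k) = k**4 + 38*k**3/15 + 18*k**2/5 + 37*k/15 + 8/15.
Degrees (0,0,4) ⇒ d ≤ 5.
Solving with deg f ≤ 5: f(k) = k*(3*k**4 + 2*k**3 + 4*k**2 + k - 2)/15.
Then R = B(k−1)f/C = k*(3*k**4 + 2*k**3 + 4*k**2 + k - 2)/(15*k**4 + 38*k**3 + 54*k**2 + 37*k + 8), so s_k = R(k)·t_k = k*(-3*k**4 - 2*k**3 - 4*k**2 - k + 2).
Check: Δs_k = -15*k**4 - 38*k**3 - 54*k**2 - 37*k - 8. ✓
Evaluate s at k=8 and k=3: -108592 and -1002; difference -107590.

Σ = -107590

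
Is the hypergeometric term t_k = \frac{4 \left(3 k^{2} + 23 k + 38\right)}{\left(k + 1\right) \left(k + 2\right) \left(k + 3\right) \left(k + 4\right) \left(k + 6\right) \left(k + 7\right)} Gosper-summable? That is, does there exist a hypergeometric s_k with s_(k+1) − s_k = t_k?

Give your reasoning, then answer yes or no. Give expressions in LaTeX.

Yes. s_k = \frac{2 k \left(k^{2} + 10 k + 27\right)}{9 \left(k^{3} + 10 k^{2} + 27 k + 18\right)}.

t_(k+1)/t_k = (k + 1)*(k + 6)*(23*k + 3*(k + 1)**2 + 61)/((k + 5)*(k + 8)*(3*k**2 + 23*k + 38)).
Factor: A=k + 1; B=k + 8; C=k**3 + 38*k**2/3 + 51*k + 190/3.
Key eq: (k + 1)·f(k+1) = (k + 7)·f(k) + (k**3 + 38*k**2/3 + 51*k + 190/3).
deg f ≤ 6 (via 1,1,3).
Solve for f: f(k) = k*(k + 2)*(k + 4)*(k + 5)*(k**2 + 10*k + 27)/54 (degree 6 ≤ 6).
So s_k = (B(k−1)f/C)·t_k = (k*(k + 2)*(k + 4)*(k + 7)*(k**2 + 10*k + 27)/(18*(3*k**2 + 23*k + 38)))·t_k = 2*k*(k**2 + 10*k + 27)/(9*(k**3 + 10*k**2 + 27*k + 18)).
Verify: 4*(3*k**2 + 23*k + 38)/(k**6 + 23*k**5 + 207*k**4 + 925*k**3 + 2144*k**2 + 2412*k + 1008) matches t_k.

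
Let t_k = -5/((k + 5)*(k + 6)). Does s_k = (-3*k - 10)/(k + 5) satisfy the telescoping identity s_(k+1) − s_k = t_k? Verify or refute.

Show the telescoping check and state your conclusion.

s_(k+1) = (-3*k - 13)/(k + 6)
s_(k+1) − s_k = -5/(k**2 + 11*k + 30)
(s_(k+1) − s_k) − t_k = 0

valid (s_(k+1) − s_k reduces to t_k)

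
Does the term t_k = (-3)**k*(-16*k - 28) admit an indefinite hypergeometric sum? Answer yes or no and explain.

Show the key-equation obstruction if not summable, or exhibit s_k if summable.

Step 1: r(k) = 3*(-4*k - 11)/(4*k + 7).
Gosper form: A/B · C(k+1)/C(k) with A=-3, B=1, C=k + 7/4.
Key eq: (-3)·f(k+1) = (1)·f(k) + (k + 7/4).
deg f ≤ 1 (via 0,0,1).
A polynomial solution: f(k) = -(k + 1)/4.
Get s_k = R·t_k = 4*(-3)**k*(k + 1) with R(k) = B(k−1)f(k)/C(k) = -(k + 1)/(4*k + 7).
Verify: (-3)**k*(-16*k - 28) matches t_k.

Yes. s_k = 4*(-3)**k*(k + 1).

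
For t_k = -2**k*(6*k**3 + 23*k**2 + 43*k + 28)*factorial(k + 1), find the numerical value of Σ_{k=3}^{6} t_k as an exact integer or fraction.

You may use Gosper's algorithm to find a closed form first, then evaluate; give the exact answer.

t_(k+1)/t_k = 2*(6*k**4 + 53*k**3 + 189*k**2 + 314*k + 200)/(6*k**3 + 23*k**2 + 43*k + 28).
Normal form (A,B,C) = (2*k + 4, 1, k**3 + 23*k**2/6 + 43*k/6 + 14/3).
Key eq: (2*k + 4)·f(k+1) = (1)·f(k) + (k**3 + 23*k**2/6 + 43*k/6 + 14/3).
Bound: deg f ≤ 2.
Solving with deg f ≤ 2: f(k) = (3*k**2 + k + 4)/6.
Certificate R = B(k−1)f/C = (3*k**2 + k + 4)/(6*k**3 + 23*k**2 + 43*k + 28) gives s_k = -2**k*(3*k**2 + k + 4)*factorial(k + 1).
Verify: -2**k*(6*k**3 + 23*k**2 + 43*k + 28)*factorial(k + 1) matches t_k.
Telescoping: Σ = s_(7) − s_(3) = -815431680 − (-6528) = -815425152.

Σ = -815425152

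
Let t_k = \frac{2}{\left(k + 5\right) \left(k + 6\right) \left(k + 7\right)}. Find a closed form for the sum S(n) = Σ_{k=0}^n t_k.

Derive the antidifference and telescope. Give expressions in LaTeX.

S(n) = \frac{n^{2} + 13 n + 12}{30 \left(n^{2} + 13 n + 42\right)}

Step 1: r(k) = (k + 5)/(k + 8).
So A=k + 5 and B=k + 8, with C=1.
Set up (k + 5)·f(k+1) − (k + 7)·f(k) − (1) = 0.
Bound: deg f ≤ 2.
Solving with deg f ≤ 2: f(k) = k*(k + 11)/60.
R(k) = B(k−1)·f(k)/C(k) = k*(k + 7)*(k + 11)/60; s_k = R·t_k = k*(k + 11)/(30*(k + 5)*(k + 6)).
s_(k+1) − s_k = 2/(k**3 + 18*k**2 + 107*k + 210) = t_k.
Telescope: S(n) = s_(n+1) − s_(0) = (n**2 + 13*n + 12)/(30*(n**2 + 13*n + 42)) − (0) = (n**2 + 13*n + 12)/(30*(n**2 + 13*n + 42)).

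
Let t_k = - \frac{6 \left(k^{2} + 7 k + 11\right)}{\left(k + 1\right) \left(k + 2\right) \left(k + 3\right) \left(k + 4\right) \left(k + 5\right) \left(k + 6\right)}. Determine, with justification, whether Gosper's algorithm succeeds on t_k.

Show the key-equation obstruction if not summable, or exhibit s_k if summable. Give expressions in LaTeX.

Yes. s_k = \frac{2 k \left(- k^{2} - 9 k - 23\right)}{15 \left(k^{3} + 9 k^{2} + 23 k + 15\right)}.

Compute t_(k+1)/t_k: get (k + 1)*(7*k + (k + 1)**2 + 18)/((k + 7)*(k**2 + 7*k + 11)).
A = k + 1, B = k + 7, C = k**2 + 7*k + 11.
Key eq: (k + 1)·f(k+1) = (k + 6)·f(k) + (k**2 + 7*k + 11).
d = 5 from the (1,1,2) case.
Solving with deg f ≤ 5: f(k) = k*(k + 2)*(k + 4)*(k**2 + 9*k + 23)/45.
R(k) = B(k−1)·f(k)/C(k) = k*(k + 2)*(k + 4)*(k + 6)*(k**2 + 9*k + 23)/(45*(k**2 + 7*k + 11)); s_k = R·t_k = 2*k*(-k**2 - 9*k - 23)/(15*(k**3 + 9*k**2 + 23*k + 15)).
Verify: 6*(-k**2 - 7*k - 11)/(k**6 + 21*k**5 + 175*k**4 + 735*k**3 + 1624*k**2 + 1764*k + 720) matches t_k.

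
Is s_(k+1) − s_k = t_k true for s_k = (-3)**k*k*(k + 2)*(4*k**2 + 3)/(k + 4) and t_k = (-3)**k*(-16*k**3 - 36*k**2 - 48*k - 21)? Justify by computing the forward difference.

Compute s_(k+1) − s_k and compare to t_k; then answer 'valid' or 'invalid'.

Invalid: residual (-3)**k*(32*k**4 + 208*k**3 + 384*k**2 + 432*k + 168)/(k**2 + 9*k + 20) ≠ 0.

s_(k+1) = (-3)**(k + 1)*(k + 1)*(k + 3)*(4*(k + 1)**2 + 3)/(k + 5)
s_(k+1) − s_k = (-3)**k*(-16*k**5 - 148*k**4 - 484*k**3 - 789*k**2 - 717*k - 252)/(k**2 + 9*k + 20)
(s_(k+1) − s_k) − t_k = (-3)**k*(32*k**4 + 208*k**3 + 384*k**2 + 432*k + 168)/(k**2 + 9*k + 20)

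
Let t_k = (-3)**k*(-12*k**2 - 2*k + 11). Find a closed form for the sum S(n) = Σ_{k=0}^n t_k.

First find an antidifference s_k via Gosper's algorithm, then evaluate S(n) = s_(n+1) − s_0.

S(n) = -9*(-3)**n*n**2 - 6*(-3)**n*n + 9*(-3)**n + 2

The ratio is 3*(-2*k - 12*(k + 1)**2 + 9)/(12*k**2 + 2*k - 11).
Take A(k)=-3, B(k)=1, C(k)=k**2 + k/6 - 11/12.
Set up (-3)·f(k+1) − (1)·f(k) − (k**2 + k/6 - 11/12) = 0.
Degrees (0,0,2) ⇒ d ≤ 2.
Coefficient equations give f(k) = -(3*k**2 - 4*k - 2)/12.
Then R = B(k−1)f/C = -(3*k**2 - 4*k - 2)/(12*k**2 + 2*k - 11), so s_k = R(k)·t_k = (-3)**k*(3*k**2 - 4*k - 2).
s_(k+1) − s_k = (-3)**k*(-12*k**2 - 2*k + 11) = t_k.
Telescope: S(n) = s_(n+1) − s_(0) = (-3)**(n + 1)*(3*n**2 + 2*n - 3) − (-2) = -9*(-3)**n*n**2 - 6*(-3)**n*n + 9*(-3)**n + 2.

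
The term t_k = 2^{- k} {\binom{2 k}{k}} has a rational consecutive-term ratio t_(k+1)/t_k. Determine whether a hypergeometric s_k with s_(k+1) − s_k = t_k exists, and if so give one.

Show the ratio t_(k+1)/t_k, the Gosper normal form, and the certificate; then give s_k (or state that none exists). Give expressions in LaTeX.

none (Gosper's algorithm certifies no s_k)

Compute t_(k+1)/t_k: get (2*k + 1)/(k + 1).
Take A(k)=2*k + 1, B(k)=k + 1, C(k)=1.
Need (2*k + 1)·f(k+1) − (k)·f(k) = 1.
From deg A=1, deg B=1, deg C=0: d=-1.
deg f ≤ -1 is impossible — no certificate.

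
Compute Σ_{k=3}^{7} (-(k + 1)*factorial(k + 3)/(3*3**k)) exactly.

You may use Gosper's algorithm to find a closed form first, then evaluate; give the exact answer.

Σ = -490640/81

Ratio r(k) = (k + 2)*(k + 4)/(3*(k + 1)).
Normal form (A,B,C) = (k/3 + 4/3, 1, k + 1).
Need (k/3 + 4/3)·f(k+1) − (1)·f(k) = k + 1.
deg f ≤ 0 (via 1,0,1).
Solve for f: f(k) = 3 (degree 0 ≤ 0).
Get s_k = R·t_k = -factorial(k + 3)/3**k with R(k) = B(k−1)f(k)/C(k) = 3/(k + 1).
Verify: -(k + 1)*factorial(k + 3)/(3*3**k) matches t_k.
Telescoping: Σ = s_(8) − s_(3) = -492800/81 − (-80/3) = -490640/81.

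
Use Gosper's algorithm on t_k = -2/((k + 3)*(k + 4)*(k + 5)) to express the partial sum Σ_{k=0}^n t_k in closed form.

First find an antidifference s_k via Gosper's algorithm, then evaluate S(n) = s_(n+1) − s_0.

S(n) = (-n**2 - 9*n - 8)/(12*(n**2 + 9*n + 20))

Compute t_(k+1)/t_k: get (k + 3)/(k + 6).
So A=k + 3 and B=k + 6, with C=1.
Set up (k + 3)·f(k+1) − (k + 5)·f(k) − (1) = 0.
deg f ≤ 2 (via 1,1,0).
Solving with deg f ≤ 2: f(k) = k*(k + 7)/24.
R(k) = B(k−1)·f(k)/C(k) = k*(k + 5)*(k + 7)/24; s_k = R·t_k = k*(-k - 7)/(12*(k + 3)*(k + 4)).
Verify: -2/(k**3 + 12*k**2 + 47*k + 60) matches t_k.
Telescope: S(n) = s_(n+1) − s_(0) = (-n**2 - 9*n - 8)/(12*(n**2 + 9*n + 20)) − (0) = (-n**2 - 9*n - 8)/(12*(n**2 + 9*n + 20)).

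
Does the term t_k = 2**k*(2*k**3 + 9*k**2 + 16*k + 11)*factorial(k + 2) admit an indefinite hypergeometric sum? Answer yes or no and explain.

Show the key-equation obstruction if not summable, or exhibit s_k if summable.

Yes. s_k = 2**k*(k**2 + 1)*factorial(k + 2).

Ratio r(k) = 2*(2*k**4 + 21*k**3 + 85*k**2 + 158*k + 114)/(2*k**3 + 9*k**2 + 16*k + 11).
Factor: A=2*k + 6; B=1; C=k**3 + 9*k**2/2 + 8*k + 11/2.
Key eq: (2*k + 6)·f(k+1) = (1)·f(k) + (k**3 + 9*k**2/2 + 8*k + 11/2).
d = 2 from the (1,0,3) case.
Coefficient equations give f(k) = (k**2 + 1)/2.
So s_k = (B(k−1)f/C)·t_k = ((k**2 + 1)/(2*k**3 + 9*k**2 + 16*k + 11))·t_k = 2**k*(k**2 + 1)*factorial(k + 2).
s_(k+1) − s_k = 2**k*(2*k**3 + 9*k**2 + 16*k + 11)*factorial(k + 2) = t_k.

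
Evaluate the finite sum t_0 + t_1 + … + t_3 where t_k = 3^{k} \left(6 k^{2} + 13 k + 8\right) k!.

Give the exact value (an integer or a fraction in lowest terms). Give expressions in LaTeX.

Σ = 17495

Ratio r(k) = 3*(6*k**3 + 31*k**2 + 52*k + 27)/(6*k**2 + 13*k + 8).
A = 3*k + 3, B = 1, C = k**2 + 13*k/6 + 4/3.
Solve (3*k + 3)·f(k+1) − (1)·f(k) = k**2 + 13*k/6 + 4/3.
From deg A=1, deg B=0, deg C=2: d=1.
Solving with deg f ≤ 1: f(k) = (2*k + 1)/6.
So s_k = (B(k−1)f/C)·t_k = ((2*k + 1)/(6*k**2 + 13*k + 8))·t_k = 3**k*(2*k + 1)*factorial(k).
s_(k+1) − s_k = 3**k*(6*k**2 + 13*k + 8)*factorial(k) = t_k.
Σ_(k=0)^(3) t_k = s_(4) − s_(0) = 17496 − (1) = 17495.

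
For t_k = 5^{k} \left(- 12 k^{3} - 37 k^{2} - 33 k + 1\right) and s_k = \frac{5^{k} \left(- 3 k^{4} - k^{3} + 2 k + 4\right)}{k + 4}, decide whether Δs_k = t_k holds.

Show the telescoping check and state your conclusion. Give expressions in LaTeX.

s_(k+1) = 5**(k + 1)*(2*k - 3*(k + 1)**4 - (k + 1)**3 + 6)/(k + 5)
s_(k+1) − s_k = 5**k*(-12*k**5 - 109*k**4 - 360*k**3 - 487*k**2 - 264*k + 20)/(k**2 + 9*k + 20)
(s_(k+1) − s_k) − t_k = 3*5**k*k*(12*k**3 + 82*k**2 + 183*k + 129)/(k**2 + 9*k + 20)

Invalid: residual \frac{3 \cdot 5^{k} k \left(12 k^{3} + 82 k^{2} + 183 k + 129\right)}{k^{2} + 9 k + 20} ≠ 0.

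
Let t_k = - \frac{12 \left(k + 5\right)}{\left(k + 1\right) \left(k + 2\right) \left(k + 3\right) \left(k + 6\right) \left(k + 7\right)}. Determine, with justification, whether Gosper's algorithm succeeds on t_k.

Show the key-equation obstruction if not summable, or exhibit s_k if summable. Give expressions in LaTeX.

Yes. s_k = \frac{k \left(- k^{2} - 9 k - 20\right)}{3 \left(k^{3} + 9 k^{2} + 20 k + 12\right)}.

Compute t_(k+1)/t_k: get (k + 1)*(k + 6)**2/((k + 4)*(k + 5)*(k + 8)).
Factor: A=k + 1; B=k + 8; C=k**3 + 14*k**2 + 65*k + 100.
Set up (k + 1)·f(k+1) − (k + 7)·f(k) − (k**3 + 14*k**2 + 65*k + 100) = 0.
From deg A=1, deg B=1, deg C=3: d=6.
Match coefficients ⇒ f(k) = k*(k + 3)*(k + 4)**2*(k + 5)**2/36.
Then R = B(k−1)f/C = k*(k + 3)*(k + 4)*(k + 7)/36, so s_k = R(k)·t_k = k*(-k**2 - 9*k - 20)/(3*(k**3 + 9*k**2 + 20*k + 12)).
Δs = 12*(-k - 5)/(k**5 + 19*k**4 + 131*k**3 + 401*k**2 + 540*k + 252), as required.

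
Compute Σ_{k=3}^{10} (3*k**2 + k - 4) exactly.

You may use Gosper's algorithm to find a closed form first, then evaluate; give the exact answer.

Ratio r(k) = k*(3*k + 7)/(3*k**2 + k - 4).
So A=1 and B=1, with C=k**2 + k/3 - 4/3.
Key eq: (1)·f(k+1) = (1)·f(k) + (k**2 + k/3 - 4/3).
deg f ≤ 3 (via 0,0,2).
A polynomial solution: f(k) = k*(k**2 - k - 4)/3.
So s_k = (B(k−1)f/C)·t_k = (k*(k**2 - k - 4)/((k - 1)*(3*k + 4)))·t_k = k*(k**2 - k - 4).
Check: Δs_k = 3*k**2 + k - 4. ✓
Sum = s_(11) − s_(3); s_(11) = 1166, s_(3) = 6 ⇒ 1160.

Σ = 1160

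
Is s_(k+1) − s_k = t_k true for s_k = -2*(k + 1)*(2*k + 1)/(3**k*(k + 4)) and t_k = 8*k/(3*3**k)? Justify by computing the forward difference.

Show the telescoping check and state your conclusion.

s_(k+1) = -2*(k + 2)*(2*k + 3)/(3*3**k*(k + 5))
s_(k+1) − s_k = 2*(4*k**3 + 24*k**2 + 14*k - 9)/(3*3**k*(k**2 + 9*k + 20))
(s_(k+1) − s_k) − t_k = 2*(-4*k**2 - 22*k - 3)/(3**k*(k**2 + 9*k + 20))

Invalid: residual 2*(-4*k**2 - 22*k - 3)/(3**k*(k**2 + 9*k + 20)) ≠ 0.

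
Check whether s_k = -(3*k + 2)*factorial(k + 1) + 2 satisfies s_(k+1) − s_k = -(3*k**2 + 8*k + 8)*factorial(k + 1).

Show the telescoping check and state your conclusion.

s_(k+1) = -(3*k + 5)*factorial(k + 2) + 2
s_(k+1) − s_k = -(3*k**2 + 8*k + 8)*factorial(k + 1)
(s_(k+1) − s_k) − t_k = 0

Valid: the claim telescopes to t_k.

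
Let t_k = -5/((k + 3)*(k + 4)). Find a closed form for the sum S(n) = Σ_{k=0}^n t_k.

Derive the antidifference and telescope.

Ratio r(k) = (k + 3)/(k + 5).
Normal form (A,B,C) = (k + 3, k + 5, 1).
f must satisfy (k + 3)·f(k+1) − (k + 4)·f(k) = 1.
Degrees (1,1,0) ⇒ d ≤ 1.
A polynomial solution: f(k) = k/3.
Then R = B(k−1)f/C = k*(k + 4)/3, so s_k = R(k)·t_k = -5*k/(3*k + 9).
s_(k+1) − s_k = -5/(k**2 + 7*k + 12) = t_k.
Evaluate: s_(n+1) = 5*(-n - 1)/(3*(n + 4)); subtract s_(0) = 0 ⇒ S(n) = 5*(-n - 1)/(3*(n + 4)).

S(n) = 5*(-n - 1)/(3*(n + 4))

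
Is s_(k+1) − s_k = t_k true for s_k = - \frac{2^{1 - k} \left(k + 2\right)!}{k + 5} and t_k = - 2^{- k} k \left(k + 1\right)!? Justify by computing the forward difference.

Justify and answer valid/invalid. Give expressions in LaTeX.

s_(k+1) = -factorial(k + 3)/(2**k*(k + 6))
s_(k+1) − s_k = -(k**2 + 6*k + 3)*factorial(k + 2)/(2**k*(k + 5)*(k + 6))
(s_(k+1) − s_k) − t_k = 3*(k**2 + 5*k - 2)*factorial(k + 1)/(2**k*(k + 5)*(k + 6))

Invalid: residual \frac{3 \cdot 2^{- k} \left(k^{2} + 5 k - 2\right) \left(k + 1\right)!}{\left(k + 5\right) \left(k + 6\right)} ≠ 0.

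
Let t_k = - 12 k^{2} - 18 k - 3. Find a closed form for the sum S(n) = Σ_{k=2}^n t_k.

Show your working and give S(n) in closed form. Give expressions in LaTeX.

S(n) = - 4 n^{3} - 15 n^{2} - 14 n + 33

t_(k+1)/t_k = (4*k**2 + 14*k + 11)/(4*k**2 + 6*k + 1).
Take A(k)=1, B(k)=1, C(k)=k**2 + 3*k/2 + 1/4.
Set up (1)·f(k+1) − (1)·f(k) − (k**2 + 3*k/2 + 1/4) = 0.
Bound: deg f ≤ 3.
Match coefficients ⇒ f(k) = k*(4*k**2 + 3*k - 4)/12.
Get s_k = R·t_k = k*(-4*k**2 - 3*k + 4) with R(k) = B(k−1)f(k)/C(k) = k*(4*k**2 + 3*k - 4)/(3*(4*k**2 + 6*k + 1)).
s_(k+1) − s_k = -12*k**2 - 18*k - 3 = t_k.
Σ_(k=2)^n t_k = s_(n+1) − s_(2) = (-4*n**3 - 15*n**2 - 14*n - 3) − (-36), i.e. -4*n**3 - 15*n**2 - 14*n + 33.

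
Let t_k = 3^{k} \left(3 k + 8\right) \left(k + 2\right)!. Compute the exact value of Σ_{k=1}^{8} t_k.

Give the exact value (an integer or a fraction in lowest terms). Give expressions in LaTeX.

Σ = 785682374382

t_(k+1)/t_k = 3*(k + 3)*(3*k + 11)/(3*k + 8).
Gosper form: A/B · C(k+1)/C(k) with A=3*k + 9, B=1, C=k + 8/3.
Need (3*k + 9)·f(k+1) − (1)·f(k) = k + 8/3.
Bound: deg f ≤ 0.
Solving with deg f ≤ 0: f(k) = 1/3.
So s_k = (B(k−1)f/C)·t_k = (1/(3*k + 8))·t_k = 3**k*factorial(k + 2).
Δs = 3**k*(3*k + 8)*factorial(k + 2), as required.
Telescoping: Σ = s_(9) − s_(1) = 785682374400 − (18) = 785682374382.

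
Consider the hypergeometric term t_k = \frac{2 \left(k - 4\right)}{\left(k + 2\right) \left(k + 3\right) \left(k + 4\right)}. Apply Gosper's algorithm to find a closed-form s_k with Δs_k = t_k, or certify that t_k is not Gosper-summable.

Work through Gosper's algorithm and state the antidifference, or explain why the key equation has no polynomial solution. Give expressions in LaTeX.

s_k = \frac{k \left(- k - 11\right)}{3 \left(k + 2\right) \left(k + 3\right)}

Step 1: r(k) = (k - 3)*(k + 2)/((k - 4)*(k + 5)).
Normal form (A,B,C) = (k + 2, k + 5, k - 4).
Solve (k + 2)·f(k+1) − (k + 4)·f(k) = k - 4.
deg f ≤ 2 (via 1,1,1).
Match coefficients ⇒ f(k) = -k*(k + 11)/6.
Get s_k = R·t_k = k*(-k - 11)/(3*(k + 2)*(k + 3)) with R(k) = B(k−1)f(k)/C(k) = -k*(k + 4)*(k + 11)/(6*(k - 4)).
s_(k+1) − s_k = 2*(k - 4)/(k**3 + 9*k**2 + 26*k + 24) = t_k.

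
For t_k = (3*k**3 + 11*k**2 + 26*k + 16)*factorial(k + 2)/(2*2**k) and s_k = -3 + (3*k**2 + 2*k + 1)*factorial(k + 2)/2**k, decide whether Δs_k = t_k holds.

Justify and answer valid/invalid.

valid (s_(k+1) − s_k reduces to t_k)

s_(k+1) = 2**(-k - 1)*(2*k + 3*(k + 1)**2 + 3)*factorial(k + 3) - 3
s_(k+1) − s_k = (3*k**3 + 11*k**2 + 26*k + 16)*factorial(k + 2)/(2*2**k)
(s_(k+1) − s_k) − t_k = 0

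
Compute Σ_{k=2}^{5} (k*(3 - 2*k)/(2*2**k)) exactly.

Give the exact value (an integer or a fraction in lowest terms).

Σ = -127/64

Ratio r(k) = (k + 1)*(2*k - 1)/(2*k*(2*k - 3)).
So A=1/2 and B=1, with C=k**2 - 3*k/2.
f must satisfy (1/2)·f(k+1) − (1)·f(k) = k**2 - 3*k/2.
From deg A=0, deg B=0, deg C=2: d=2.
Solve for f: f(k) = -2*k**2 - k - 3 (degree 2 ≤ 2).
So s_k = (B(k−1)f/C)·t_k = (-2*(2*k**2 + k + 3)/(k*(2*k - 3)))·t_k = (2*k**2 + k + 3)/2**k.
Verify: k*(3 - 2*k)/(2*2**k) matches t_k.
Σ_(k=2)^(5) t_k = s_(6) − s_(2) = 81/64 − (13/4) = -127/64.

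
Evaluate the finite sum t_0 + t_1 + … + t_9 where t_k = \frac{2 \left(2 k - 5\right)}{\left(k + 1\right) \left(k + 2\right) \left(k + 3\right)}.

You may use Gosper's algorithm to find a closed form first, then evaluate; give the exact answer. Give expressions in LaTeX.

Ratio r(k) = (k + 1)*(2*k - 3)/((k + 4)*(2*k - 5)).
Normal form (A,B,C) = (k + 1, k + 4, k - 5/2).
Need (k + 1)·f(k+1) − (k + 3)·f(k) = k - 5/2.
From deg A=1, deg B=1, deg C=1: d=2.
Solve for f: f(k) = -k*(3*k + 17)/8 (degree 2 ≤ 2).
Certificate R = B(k−1)f/C = -k*(k + 3)*(3*k + 17)/(4*(2*k - 5)) gives s_k = k*(-3*k - 17)/(2*(k + 1)*(k + 2)).
Check: Δs_k = 2*(2*k - 5)/(k**3 + 6*k**2 + 11*k + 6). ✓
Σ_(k=0)^(9) t_k = s_(10) − s_(0) = -235/132 − (0) = -235/132.

Σ = -235/132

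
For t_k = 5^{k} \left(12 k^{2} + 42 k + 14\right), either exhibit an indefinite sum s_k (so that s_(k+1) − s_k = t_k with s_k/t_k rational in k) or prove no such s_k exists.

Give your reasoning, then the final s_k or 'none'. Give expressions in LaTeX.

s_k = 5^{k} \left(3 k^{2} + 3 k - 4\right)

Ratio r(k) = 5*(6*k**2 + 33*k + 34)/(6*k**2 + 21*k + 7).
Factor: A=5; B=1; C=k**2 + 7*k/2 + 7/6.
Solve (5)·f(k+1) − (1)·f(k) = k**2 + 7*k/2 + 7/6.
Degrees (0,0,2) ⇒ d ≤ 2.
Solve for f: f(k) = (3*k**2 + 3*k - 4)/12 (degree 2 ≤ 2).
Then R = B(k−1)f/C = (3*k**2 + 3*k - 4)/(2*(6*k**2 + 21*k + 7)), so s_k = R(k)·t_k = 5**k*(3*k**2 + 3*k - 4).
s_(k+1) − s_k = 5**k*(12*k**2 + 42*k + 14) = t_k.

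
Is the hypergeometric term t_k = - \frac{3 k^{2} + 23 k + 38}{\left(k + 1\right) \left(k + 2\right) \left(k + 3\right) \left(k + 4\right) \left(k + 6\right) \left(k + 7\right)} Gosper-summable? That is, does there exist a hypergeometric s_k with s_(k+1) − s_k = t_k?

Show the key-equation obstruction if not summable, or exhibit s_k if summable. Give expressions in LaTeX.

Ratio r(k) = (k + 1)*(k + 6)*(23*k + 3*(k + 1)**2 + 61)/((k + 5)*(k + 8)*(3*k**2 + 23*k + 38)).
A = k + 1, B = k + 8, C = k**3 + 38*k**2/3 + 51*k + 190/3.
Solve (k + 1)·f(k+1) − (k + 7)·f(k) = k**3 + 38*k**2/3 + 51*k + 190/3.
From deg A=1, deg B=1, deg C=3: d=6.
Match coefficients ⇒ f(k) = k*(k + 2)*(k + 4)*(k + 5)*(k**2 + 10*k + 27)/54.
R(k) = B(k−1)·f(k)/C(k) = k*(k + 2)*(k + 4)*(k + 7)*(k**2 + 10*k + 27)/(18*(3*k**2 + 23*k + 38)); s_k = R·t_k = k*(-k**2 - 10*k - 27)/(18*(k**3 + 10*k**2 + 27*k + 18)).
Check: Δs_k = (-3*k**2 - 23*k - 38)/(k**6 + 23*k**5 + 207*k**4 + 925*k**3 + 2144*k**2 + 2412*k + 1008). ✓

Yes. s_k = \frac{k \left(- k^{2} - 10 k - 27\right)}{18 \left(k^{3} + 10 k^{2} + 27 k + 18\right)}.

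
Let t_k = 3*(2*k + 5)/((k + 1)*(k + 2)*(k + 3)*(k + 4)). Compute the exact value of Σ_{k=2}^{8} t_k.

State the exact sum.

The ratio is (k + 1)*(2*k + 7)/((k + 5)*(2*k + 5)).
Take A(k)=k + 1, B(k)=k + 5, C(k)=k + 5/2.
Key eq: (k + 1)·f(k+1) = (k + 4)·f(k) + (k + 5/2).
Degrees (1,1,1) ⇒ d ≤ 3.
A polynomial solution: f(k) = k*(k + 2)*(k + 4)/6.
Get s_k = R·t_k = k*(k + 4)/(k**2 + 4*k + 3) with R(k) = B(k−1)f(k)/C(k) = k*(k + 2)*(k + 4)**2/(3*(2*k + 5)).
Verify: 3*(2*k + 5)/(k**4 + 10*k**3 + 35*k**2 + 50*k + 24) matches t_k.
Sum = s_(9) − s_(2); s_(9) = 39/40, s_(2) = 4/5 ⇒ 7/40.

Σ = 7/40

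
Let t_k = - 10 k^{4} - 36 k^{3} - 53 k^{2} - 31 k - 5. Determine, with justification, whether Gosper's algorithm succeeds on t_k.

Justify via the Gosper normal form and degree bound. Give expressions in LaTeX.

r(k) = (10*k**4 + 76*k**3 + 221*k**2 + 285*k + 135)/(10*k**4 + 36*k**3 + 53*k**2 + 31*k + 5) after simplifying.
Gosper form: A/B · C(k+1)/C(k) with A=1, B=1, C=k**4 + 18*k**3/5 + 53*k**2/10 + 31*k/10 + 1/2.
Set up (1)·f(k+1) − (1)·f(k) − (k**4 + 18*k**3/5 + 53*k**2/10 + 31*k/10 + 1/2) = 0.
From deg A=0, deg B=0, deg C=4: d=5.
Match coefficients ⇒ f(k) = k*(2*k**2 - 1)*(k**2 + 2*k + 2)/10.
R(k) = B(k−1)·f(k)/C(k) = k*(2*k**2 - 1)*(k**2 + 2*k + 2)/(10*k**4 + 36*k**3 + 53*k**2 + 31*k + 5); s_k = R·t_k = k*(-2*k**4 - 4*k**3 - 3*k**2 + 2*k + 2).
Verify: -10*k**4 - 36*k**3 - 53*k**2 - 31*k - 5 matches t_k.

Yes. s_k = k \left(- 2 k^{4} - 4 k^{3} - 3 k^{2} + 2 k + 2\right).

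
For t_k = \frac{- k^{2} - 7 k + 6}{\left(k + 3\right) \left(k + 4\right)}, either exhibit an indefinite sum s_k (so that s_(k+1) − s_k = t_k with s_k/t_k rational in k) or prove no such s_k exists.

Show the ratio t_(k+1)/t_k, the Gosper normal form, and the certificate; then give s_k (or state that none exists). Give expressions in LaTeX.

Step 1: r(k) = (k + 3)*(7*k + (k + 1)**2 + 1)/((k + 5)*(k**2 + 7*k - 6)).
Gosper form: A/B · C(k+1)/C(k) with A=k + 3, B=k + 5, C=k**2 + 7*k - 6.
Solve (k + 3)·f(k+1) − (k + 4)·f(k) = k**2 + 7*k - 6.
deg f ≤ 2 (via 1,1,2).
A polynomial solution: f(k) = k*(k - 3).
R(k) = B(k−1)·f(k)/C(k) = k*(k - 3)*(k + 4)/(k**2 + 7*k - 6); s_k = R·t_k = k*(3 - k)/(k + 3).
Check: Δs_k = (-k**2 - 7*k + 6)/(k**2 + 7*k + 12). ✓

s_k = \frac{k \left(3 - k\right)}{k + 3}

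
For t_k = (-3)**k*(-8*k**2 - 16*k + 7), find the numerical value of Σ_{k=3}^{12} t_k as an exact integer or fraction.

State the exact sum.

Σ = -553229622

Compute t_(k+1)/t_k: get 3*(-8*k**2 - 32*k - 17)/(8*k**2 + 16*k - 7).
Take A(k)=-3, B(k)=1, C(k)=k**2 + 2*k - 7/8.
Solve (-3)·f(k+1) − (1)·f(k) = k**2 + 2*k - 7/8.
Degrees (0,0,2) ⇒ d ≤ 2.
Coefficient equations give f(k) = -(2*k**2 + k - 4)/8.
R(k) = B(k−1)·f(k)/C(k) = -(2*k**2 + k - 4)/(8*k**2 + 16*k - 7); s_k = R·t_k = (-3)**k*(2*k**2 + k - 4).
Δs = (-3)**k*(-8*k**2 - 16*k + 7), as required.
Evaluate s at k=13 and k=3: -553230081 and -459; difference -553229622.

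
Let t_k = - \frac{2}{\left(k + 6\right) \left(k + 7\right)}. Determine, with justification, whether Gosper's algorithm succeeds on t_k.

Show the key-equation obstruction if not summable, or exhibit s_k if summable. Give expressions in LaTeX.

Yes. s_k = - \frac{k}{3 k + 18}.

Step 1: r(k) = (k + 6)/(k + 8).
So A=k + 6 and B=k + 8, with C=1.
f must satisfy (k + 6)·f(k+1) − (k + 7)·f(k) = 1.
deg f ≤ 1 (via 1,1,0).
Coefficient equations give f(k) = k/6.
Certificate R = B(k−1)f/C = k*(k + 7)/6 gives s_k = -k/(3*k + 18).
Verify: -2/(k**2 + 13*k + 42) matches t_k.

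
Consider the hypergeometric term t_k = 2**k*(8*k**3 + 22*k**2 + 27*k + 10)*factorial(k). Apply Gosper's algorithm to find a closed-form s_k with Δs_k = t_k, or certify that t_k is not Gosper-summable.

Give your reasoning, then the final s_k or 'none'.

Step 1: r(k) = 2*(8*k**4 + 54*k**3 + 141*k**2 + 162*k + 67)/(8*k**3 + 22*k**2 + 27*k + 10).
Gosper form: A/B · C(k+1)/C(k) with A=2*k + 2, B=1, C=k**3 + 11*k**2/4 + 27*k/8 + 5/4.
Need (2*k + 2)·f(k+1) − (1)·f(k) = k**3 + 11*k**2/4 + 27*k/8 + 5/4.
From deg A=1, deg B=0, deg C=3: d=2.
A polynomial solution: f(k) = k*(4*k + 1)/8.
R(k) = B(k−1)·f(k)/C(k) = k*(4*k + 1)/(8*k**3 + 22*k**2 + 27*k + 10); s_k = R·t_k = 2**k*k*(4*k + 1)*factorial(k).
s_(k+1) − s_k = 2**k*(8*k**3 + 22*k**2 + 27*k + 10)*factorial(k) = t_k.

s_k = 2**k*k*(4*k + 1)*factorial(k)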